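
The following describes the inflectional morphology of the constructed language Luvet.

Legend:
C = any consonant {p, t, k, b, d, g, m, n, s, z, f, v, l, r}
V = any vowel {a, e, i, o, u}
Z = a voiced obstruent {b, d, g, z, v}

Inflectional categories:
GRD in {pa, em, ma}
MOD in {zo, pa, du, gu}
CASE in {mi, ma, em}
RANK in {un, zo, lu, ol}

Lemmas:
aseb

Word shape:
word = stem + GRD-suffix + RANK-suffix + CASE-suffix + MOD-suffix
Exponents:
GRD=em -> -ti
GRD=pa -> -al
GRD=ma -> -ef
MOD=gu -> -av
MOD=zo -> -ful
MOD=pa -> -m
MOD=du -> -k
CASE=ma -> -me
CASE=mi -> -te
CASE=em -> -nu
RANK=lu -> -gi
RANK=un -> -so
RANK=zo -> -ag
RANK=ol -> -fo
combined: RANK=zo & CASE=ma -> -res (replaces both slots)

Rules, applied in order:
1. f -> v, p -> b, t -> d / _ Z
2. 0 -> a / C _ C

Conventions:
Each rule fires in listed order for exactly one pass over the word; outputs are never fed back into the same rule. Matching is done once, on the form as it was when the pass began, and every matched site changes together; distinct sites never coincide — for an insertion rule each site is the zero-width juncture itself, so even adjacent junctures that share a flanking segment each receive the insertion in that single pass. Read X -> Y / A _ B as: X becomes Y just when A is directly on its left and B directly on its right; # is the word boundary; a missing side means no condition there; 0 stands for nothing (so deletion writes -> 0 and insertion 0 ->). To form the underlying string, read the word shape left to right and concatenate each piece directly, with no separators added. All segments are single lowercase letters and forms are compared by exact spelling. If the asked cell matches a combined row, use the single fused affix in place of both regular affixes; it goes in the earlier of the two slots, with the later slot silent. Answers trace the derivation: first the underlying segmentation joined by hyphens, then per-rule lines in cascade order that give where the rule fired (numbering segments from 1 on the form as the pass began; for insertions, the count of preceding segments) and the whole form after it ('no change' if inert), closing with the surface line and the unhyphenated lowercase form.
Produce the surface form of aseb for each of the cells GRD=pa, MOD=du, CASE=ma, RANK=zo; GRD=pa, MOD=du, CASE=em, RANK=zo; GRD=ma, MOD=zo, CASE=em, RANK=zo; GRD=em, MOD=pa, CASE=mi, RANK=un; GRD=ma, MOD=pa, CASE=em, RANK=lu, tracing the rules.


cell GRD=pa, MOD=du, CASE=ma, RANK=zo:
underlying: aseb-al-res-k
1. f -> v, p -> b, t -> d / _ Z: no change
2. 0 -> a / C _ C: inserts after position(s) 6, 9: asebalaresak
surface: asebalaresak

cell GRD=pa, MOD=du, CASE=em, RANK=zo:
underlying: aseb-al-ag-nu-k
1. f -> v, p -> b, t -> d / _ Z: no change
2. 0 -> a / C _ C: inserts after position(s) 8: asebalaganuk
surface: asebalaganuk

cell GRD=ma, MOD=zo, CASE=em, RANK=zo:
underlying: aseb-ef-ag-nu-ful
1. f -> v, p -> b, t -> d / _ Z: no change
2. 0 -> a / C _ C: inserts after position(s) 8: asebefaganuful
surface: asebefaganuful

cell GRD=em, MOD=pa, CASE=mi, RANK=un:
underlying: aseb-ti-so-te-m
1. f -> v, p -> b, t -> d / _ Z: no change
2. 0 -> a / C _ C: inserts after position(s) 4: asebatisotem
surface: asebatisotem

cell GRD=ma, MOD=pa, CASE=em, RANK=lu:
underlying: aseb-ef-gi-nu-m
1. f -> v, p -> b, t -> d / _ Z: fires at position(s) 6: asebevginum
2. 0 -> a / C _ C: inserts after position(s) 6: asebevaginum
surface: asebevaginum


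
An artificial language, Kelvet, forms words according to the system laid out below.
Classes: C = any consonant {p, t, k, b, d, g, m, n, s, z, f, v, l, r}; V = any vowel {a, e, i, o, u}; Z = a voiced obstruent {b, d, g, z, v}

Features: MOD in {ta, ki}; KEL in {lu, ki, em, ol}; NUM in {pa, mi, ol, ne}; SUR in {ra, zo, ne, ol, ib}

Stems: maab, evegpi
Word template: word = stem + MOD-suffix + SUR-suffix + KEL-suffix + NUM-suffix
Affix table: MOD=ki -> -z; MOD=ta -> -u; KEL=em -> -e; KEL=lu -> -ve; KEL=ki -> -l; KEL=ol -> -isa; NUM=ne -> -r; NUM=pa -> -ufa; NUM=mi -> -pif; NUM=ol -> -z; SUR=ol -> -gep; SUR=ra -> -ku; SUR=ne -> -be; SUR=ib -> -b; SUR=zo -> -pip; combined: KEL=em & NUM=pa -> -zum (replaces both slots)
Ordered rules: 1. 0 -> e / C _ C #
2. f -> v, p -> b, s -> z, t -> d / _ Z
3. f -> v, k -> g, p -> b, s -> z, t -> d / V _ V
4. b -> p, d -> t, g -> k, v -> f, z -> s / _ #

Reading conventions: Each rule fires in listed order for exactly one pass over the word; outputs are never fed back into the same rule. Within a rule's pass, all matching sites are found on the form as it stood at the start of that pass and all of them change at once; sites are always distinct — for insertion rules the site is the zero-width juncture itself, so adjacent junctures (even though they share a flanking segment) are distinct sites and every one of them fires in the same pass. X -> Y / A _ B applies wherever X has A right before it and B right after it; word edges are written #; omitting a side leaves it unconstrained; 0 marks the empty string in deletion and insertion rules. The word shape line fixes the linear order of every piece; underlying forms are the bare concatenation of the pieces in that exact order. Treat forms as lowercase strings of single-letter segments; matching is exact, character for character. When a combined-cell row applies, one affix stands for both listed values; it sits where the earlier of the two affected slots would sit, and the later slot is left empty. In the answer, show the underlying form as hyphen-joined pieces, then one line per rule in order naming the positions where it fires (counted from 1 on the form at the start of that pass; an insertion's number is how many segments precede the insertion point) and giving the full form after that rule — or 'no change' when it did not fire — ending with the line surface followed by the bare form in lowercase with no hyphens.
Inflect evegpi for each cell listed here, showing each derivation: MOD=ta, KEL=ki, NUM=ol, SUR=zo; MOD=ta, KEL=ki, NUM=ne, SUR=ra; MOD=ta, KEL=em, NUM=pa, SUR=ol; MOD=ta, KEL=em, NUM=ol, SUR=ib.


cell MOD=ta, KEL=ki, NUM=ol, SUR=zo:
underlying: evegpi-u-pip-l-z
1. 0 -> e / C _ C #: inserts after position(s) 11: evegpiupiplez
2. f -> v, p -> b, s -> z, t -> d / _ Z: no change
3. f -> v, k -> g, p -> b, s -> z, t -> d / V _ V: fires at position(s) 8: evegpiubiplez
4. b -> p, d -> t, g -> k, v -> f, z -> s / _ #: fires at position(s) 13: evegpiubiples
surface: evegpiubiples

cell MOD=ta, KEL=ki, NUM=ne, SUR=ra:
underlying: evegpi-u-ku-l-r
1. 0 -> e / C _ C #: inserts after position(s) 10: evegpiukuler
2. f -> v, p -> b, s -> z, t -> d / _ Z: no change
3. f -> v, k -> g, p -> b, s -> z, t -> d / V _ V: fires at position(s) 8: evegpiuguler
4. b -> p, d -> t, g -> k, v -> f, z -> s / _ #: no change
surface: evegpiuguler

cell MOD=ta, KEL=em, NUM=pa, SUR=ol:
underlying: evegpi-u-gep-zum
1. 0 -> e / C _ C #: no change
2. f -> v, p -> b, s -> z, t -> d / _ Z: fires at position(s) 10: evegpiugebzum
3. f -> v, k -> g, p -> b, s -> z, t -> d / V _ V: no change
4. b -> p, d -> t, g -> k, v -> f, z -> s / _ #: no change
surface: evegpiugebzum

cell MOD=ta, KEL=em, NUM=ol, SUR=ib:
underlying: evegpi-u-b-e-z
1. 0 -> e / C _ C #: no change
2. f -> v, p -> b, s -> z, t -> d / _ Z: no change
3. f -> v, k -> g, p -> b, s -> z, t -> d / V _ V: no change
4. b -> p, d -> t, g -> k, v -> f, z -> s / _ #: fires at position(s) 10: evegpiubes
surface: evegpiubes


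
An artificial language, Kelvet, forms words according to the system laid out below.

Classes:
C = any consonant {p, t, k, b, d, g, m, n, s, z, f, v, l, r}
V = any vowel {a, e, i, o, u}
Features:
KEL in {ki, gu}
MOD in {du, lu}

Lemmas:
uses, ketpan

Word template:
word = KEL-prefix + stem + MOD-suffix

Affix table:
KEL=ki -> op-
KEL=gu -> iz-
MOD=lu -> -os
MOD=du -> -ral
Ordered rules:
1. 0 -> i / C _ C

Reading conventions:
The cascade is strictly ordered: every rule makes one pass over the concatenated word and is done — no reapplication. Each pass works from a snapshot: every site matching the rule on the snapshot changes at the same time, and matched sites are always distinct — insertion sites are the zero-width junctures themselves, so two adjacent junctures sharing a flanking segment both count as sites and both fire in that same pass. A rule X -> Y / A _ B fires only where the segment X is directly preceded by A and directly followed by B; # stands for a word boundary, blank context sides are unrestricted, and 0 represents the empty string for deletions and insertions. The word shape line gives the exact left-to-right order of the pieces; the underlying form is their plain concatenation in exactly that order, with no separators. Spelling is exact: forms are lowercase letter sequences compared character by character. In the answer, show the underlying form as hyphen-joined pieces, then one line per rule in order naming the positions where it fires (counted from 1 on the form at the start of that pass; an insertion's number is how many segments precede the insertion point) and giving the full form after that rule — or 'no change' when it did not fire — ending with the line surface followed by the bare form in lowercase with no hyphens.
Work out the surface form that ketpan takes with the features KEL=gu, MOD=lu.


underlying: iz-ketpan-os
1. 0 -> i / C _ C: inserts after position(s) 2, 5: iziketipanos
surface: iziketipanos


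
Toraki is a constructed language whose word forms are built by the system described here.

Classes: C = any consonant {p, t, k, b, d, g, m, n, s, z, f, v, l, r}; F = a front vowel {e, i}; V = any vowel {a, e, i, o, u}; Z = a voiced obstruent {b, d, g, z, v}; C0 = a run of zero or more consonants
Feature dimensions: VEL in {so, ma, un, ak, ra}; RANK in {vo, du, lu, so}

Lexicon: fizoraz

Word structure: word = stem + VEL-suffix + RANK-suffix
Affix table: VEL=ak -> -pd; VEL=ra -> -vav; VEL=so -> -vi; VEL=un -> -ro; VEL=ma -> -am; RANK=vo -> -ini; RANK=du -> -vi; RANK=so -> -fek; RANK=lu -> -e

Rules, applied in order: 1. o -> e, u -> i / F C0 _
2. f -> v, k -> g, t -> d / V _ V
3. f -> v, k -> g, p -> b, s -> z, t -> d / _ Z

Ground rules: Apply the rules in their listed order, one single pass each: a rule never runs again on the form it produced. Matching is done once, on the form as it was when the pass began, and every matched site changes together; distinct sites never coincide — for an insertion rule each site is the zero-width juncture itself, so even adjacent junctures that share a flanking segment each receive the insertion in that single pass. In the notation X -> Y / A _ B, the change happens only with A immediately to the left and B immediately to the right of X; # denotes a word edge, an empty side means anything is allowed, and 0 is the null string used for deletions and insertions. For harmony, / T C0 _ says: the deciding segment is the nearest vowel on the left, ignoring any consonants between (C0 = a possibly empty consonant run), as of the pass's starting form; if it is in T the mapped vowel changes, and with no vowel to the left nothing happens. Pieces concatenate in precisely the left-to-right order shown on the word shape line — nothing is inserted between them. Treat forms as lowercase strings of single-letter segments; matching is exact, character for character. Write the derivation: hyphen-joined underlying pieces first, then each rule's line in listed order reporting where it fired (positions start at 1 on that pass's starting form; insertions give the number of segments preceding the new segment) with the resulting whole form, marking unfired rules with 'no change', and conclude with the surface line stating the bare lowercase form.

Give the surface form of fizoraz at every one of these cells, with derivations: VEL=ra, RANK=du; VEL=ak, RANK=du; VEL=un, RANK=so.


cell VEL=ra, RANK=du:
underlying: fizoraz-vav-vi
1. o -> e, u -> i / F C0 _: fires at position(s) 4: fizerazvavvi
2. f -> v, k -> g, t -> d / V _ V: no change
3. f -> v, k -> g, p -> b, s -> z, t -> d / _ Z: no change
surface: fizerazvavvi

cell VEL=ak, RANK=du:
underlying: fizoraz-pd-vi
1. o -> e, u -> i / F C0 _: fires at position(s) 4: fizerazpdvi
2. f -> v, k -> g, t -> d / V _ V: no change
3. f -> v, k -> g, p -> b, s -> z, t -> d / _ Z: fires at position(s) 8: fizerazbdvi
surface: fizerazbdvi

cell VEL=un, RANK=so:
underlying: fizoraz-ro-fek
1. o -> e, u -> i / F C0 _: fires at position(s) 4: fizerazrofek
2. f -> v, k -> g, t -> d / V _ V: fires at position(s) 10: fizerazrovek
3. f -> v, k -> g, p -> b, s -> z, t -> d / _ Z: no change
surface: fizerazrovek


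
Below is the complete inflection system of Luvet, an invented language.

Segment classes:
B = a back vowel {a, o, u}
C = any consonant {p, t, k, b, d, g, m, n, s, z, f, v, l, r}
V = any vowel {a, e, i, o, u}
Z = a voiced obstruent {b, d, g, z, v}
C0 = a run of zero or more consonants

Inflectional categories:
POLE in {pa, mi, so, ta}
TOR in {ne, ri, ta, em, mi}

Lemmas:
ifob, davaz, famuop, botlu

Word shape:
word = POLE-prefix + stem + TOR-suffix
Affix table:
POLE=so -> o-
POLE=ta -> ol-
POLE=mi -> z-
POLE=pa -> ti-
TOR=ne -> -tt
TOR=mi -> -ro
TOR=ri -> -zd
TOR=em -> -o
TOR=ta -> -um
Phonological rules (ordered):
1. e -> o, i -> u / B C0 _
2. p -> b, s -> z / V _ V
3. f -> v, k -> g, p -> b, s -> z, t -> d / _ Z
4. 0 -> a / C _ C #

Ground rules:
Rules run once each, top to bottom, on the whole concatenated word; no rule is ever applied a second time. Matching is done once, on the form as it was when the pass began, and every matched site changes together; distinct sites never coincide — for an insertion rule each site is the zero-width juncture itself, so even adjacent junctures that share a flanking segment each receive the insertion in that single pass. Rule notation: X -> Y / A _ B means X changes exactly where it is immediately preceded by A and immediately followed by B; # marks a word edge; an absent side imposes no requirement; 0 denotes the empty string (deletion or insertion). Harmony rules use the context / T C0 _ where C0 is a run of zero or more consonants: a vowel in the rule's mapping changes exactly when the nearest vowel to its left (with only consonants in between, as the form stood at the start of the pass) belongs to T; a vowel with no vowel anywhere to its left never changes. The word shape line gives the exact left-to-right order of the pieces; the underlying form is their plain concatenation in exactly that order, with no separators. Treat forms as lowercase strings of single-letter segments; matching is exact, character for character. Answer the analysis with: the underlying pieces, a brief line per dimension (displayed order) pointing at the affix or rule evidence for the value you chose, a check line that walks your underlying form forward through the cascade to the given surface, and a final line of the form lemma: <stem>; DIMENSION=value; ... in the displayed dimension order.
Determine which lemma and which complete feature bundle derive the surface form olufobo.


underlying: ol-ifob-o
POLE=ta - signalled by the affix ol-
TOR=em - signalled by the affix -o
check: olifobo -> olufobo -> olufobo -> olufobo -> olufobo
lemma: ifob; POLE=ta; TOR=em


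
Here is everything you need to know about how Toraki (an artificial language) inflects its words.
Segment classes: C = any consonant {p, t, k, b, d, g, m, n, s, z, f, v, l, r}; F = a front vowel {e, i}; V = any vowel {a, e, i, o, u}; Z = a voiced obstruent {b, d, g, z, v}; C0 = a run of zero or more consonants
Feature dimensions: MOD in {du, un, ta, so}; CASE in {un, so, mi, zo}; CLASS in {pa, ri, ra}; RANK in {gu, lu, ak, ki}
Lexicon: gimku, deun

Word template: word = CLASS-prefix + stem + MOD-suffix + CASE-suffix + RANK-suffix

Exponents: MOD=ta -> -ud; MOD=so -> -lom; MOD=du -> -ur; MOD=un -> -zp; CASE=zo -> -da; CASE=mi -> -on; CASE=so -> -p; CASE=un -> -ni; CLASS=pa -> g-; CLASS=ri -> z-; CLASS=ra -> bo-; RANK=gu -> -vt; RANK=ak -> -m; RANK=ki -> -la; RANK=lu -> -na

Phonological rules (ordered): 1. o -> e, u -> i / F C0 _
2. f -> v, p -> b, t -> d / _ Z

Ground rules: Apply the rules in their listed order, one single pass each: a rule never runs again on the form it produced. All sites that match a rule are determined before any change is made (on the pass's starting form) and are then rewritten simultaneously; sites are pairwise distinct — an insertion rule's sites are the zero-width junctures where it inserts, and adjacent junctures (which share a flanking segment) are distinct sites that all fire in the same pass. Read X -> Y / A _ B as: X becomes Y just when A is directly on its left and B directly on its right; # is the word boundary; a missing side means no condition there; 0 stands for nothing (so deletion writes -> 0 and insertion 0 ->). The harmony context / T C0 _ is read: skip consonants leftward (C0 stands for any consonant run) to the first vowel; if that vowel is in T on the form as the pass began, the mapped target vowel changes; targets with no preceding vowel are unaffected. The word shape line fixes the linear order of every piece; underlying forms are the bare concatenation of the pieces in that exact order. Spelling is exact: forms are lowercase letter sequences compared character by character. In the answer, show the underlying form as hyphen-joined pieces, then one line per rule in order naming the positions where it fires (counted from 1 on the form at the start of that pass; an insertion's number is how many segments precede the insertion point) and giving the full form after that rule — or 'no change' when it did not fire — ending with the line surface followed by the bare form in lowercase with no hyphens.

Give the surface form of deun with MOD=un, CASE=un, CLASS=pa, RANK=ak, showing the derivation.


underlying: g-deun-zp-ni-m
1. o -> e, u -> i / F C0 _: fires at position(s) 4: gdeinzpnim
2. f -> v, p -> b, t -> d / _ Z: no change
surface: gdeinzpnim


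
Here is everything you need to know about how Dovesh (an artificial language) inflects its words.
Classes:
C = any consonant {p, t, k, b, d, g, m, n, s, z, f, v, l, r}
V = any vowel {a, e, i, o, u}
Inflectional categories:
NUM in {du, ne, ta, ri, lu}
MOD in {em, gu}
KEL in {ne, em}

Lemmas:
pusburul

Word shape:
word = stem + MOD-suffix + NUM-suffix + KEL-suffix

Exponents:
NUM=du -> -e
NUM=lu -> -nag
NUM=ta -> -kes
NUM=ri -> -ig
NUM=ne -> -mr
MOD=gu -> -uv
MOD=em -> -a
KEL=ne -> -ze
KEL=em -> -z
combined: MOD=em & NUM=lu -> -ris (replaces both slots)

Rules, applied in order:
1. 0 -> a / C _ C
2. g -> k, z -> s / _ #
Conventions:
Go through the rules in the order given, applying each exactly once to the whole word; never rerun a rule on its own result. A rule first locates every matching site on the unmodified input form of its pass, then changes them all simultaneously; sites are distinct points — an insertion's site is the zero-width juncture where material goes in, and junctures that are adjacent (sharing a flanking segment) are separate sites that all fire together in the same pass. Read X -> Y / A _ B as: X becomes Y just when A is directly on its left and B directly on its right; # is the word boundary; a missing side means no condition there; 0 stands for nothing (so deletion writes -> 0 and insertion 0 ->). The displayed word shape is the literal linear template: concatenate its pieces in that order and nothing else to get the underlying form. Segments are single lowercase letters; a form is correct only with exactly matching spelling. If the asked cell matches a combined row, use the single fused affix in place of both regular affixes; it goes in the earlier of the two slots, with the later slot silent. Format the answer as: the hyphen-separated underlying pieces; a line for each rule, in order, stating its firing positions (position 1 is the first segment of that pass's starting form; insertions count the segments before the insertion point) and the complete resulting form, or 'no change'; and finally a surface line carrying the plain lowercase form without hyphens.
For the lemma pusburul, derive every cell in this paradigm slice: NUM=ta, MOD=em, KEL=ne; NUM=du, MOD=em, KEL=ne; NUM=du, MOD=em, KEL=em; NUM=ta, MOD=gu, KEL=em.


cell NUM=ta, MOD=em, KEL=ne:
underlying: pusburul-a-kes-ze
1. 0 -> a / C _ C: inserts after position(s) 3, 12: pusaburulakesaze
2. g -> k, z -> s / _ #: no change
surface: pusaburulakesaze

cell NUM=du, MOD=em, KEL=ne:
underlying: pusburul-a-e-ze
1. 0 -> a / C _ C: inserts after position(s) 3: pusaburulaeze
2. g -> k, z -> s / _ #: no change
surface: pusaburulaeze

cell NUM=du, MOD=em, KEL=em:
underlying: pusburul-a-e-z
1. 0 -> a / C _ C: inserts after position(s) 3: pusaburulaez
2. g -> k, z -> s / _ #: fires at position(s) 12: pusaburulaes
surface: pusaburulaes

cell NUM=ta, MOD=gu, KEL=em:
underlying: pusburul-uv-kes-z
1. 0 -> a / C _ C: inserts after position(s) 3, 10, 13: pusaburuluvakesaz
2. g -> k, z -> s / _ #: fires at position(s) 17: pusaburuluvakesas
surface: pusaburuluvakesas


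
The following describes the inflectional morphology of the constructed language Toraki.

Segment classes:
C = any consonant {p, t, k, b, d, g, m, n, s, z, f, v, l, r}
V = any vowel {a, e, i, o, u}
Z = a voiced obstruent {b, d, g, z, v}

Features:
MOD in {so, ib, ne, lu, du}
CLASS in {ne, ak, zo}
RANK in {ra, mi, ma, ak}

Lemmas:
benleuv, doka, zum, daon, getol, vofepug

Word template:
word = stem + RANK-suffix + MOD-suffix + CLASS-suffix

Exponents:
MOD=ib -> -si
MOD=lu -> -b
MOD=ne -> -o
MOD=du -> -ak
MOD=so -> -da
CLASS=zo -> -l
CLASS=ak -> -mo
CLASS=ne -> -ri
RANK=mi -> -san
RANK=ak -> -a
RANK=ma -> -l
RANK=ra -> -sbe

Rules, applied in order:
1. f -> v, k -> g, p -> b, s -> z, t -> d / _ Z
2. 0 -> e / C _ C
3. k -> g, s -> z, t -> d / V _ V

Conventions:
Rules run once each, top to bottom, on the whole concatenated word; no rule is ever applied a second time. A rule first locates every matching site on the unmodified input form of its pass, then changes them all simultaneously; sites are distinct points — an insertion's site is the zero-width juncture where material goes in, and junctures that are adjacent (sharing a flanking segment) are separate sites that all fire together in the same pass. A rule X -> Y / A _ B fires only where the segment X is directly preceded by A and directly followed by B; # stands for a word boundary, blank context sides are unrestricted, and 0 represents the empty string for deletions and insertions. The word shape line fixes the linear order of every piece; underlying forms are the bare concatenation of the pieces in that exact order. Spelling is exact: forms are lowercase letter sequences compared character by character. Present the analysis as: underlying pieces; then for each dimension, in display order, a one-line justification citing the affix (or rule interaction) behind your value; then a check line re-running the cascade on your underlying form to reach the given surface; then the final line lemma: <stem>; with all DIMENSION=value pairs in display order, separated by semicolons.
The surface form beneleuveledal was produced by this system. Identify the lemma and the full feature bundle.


underlying: benleuv-l-da-l
MOD=so - signalled by the affix -da
CLASS=zo - signalled by the affix -l
RANK=ma - signalled by the affix -l
check: benleuvldal -> benleuvldal -> beneleuveledal -> beneleuveledal
lemma: benleuv; MOD=so; CLASS=zo; RANK=ma


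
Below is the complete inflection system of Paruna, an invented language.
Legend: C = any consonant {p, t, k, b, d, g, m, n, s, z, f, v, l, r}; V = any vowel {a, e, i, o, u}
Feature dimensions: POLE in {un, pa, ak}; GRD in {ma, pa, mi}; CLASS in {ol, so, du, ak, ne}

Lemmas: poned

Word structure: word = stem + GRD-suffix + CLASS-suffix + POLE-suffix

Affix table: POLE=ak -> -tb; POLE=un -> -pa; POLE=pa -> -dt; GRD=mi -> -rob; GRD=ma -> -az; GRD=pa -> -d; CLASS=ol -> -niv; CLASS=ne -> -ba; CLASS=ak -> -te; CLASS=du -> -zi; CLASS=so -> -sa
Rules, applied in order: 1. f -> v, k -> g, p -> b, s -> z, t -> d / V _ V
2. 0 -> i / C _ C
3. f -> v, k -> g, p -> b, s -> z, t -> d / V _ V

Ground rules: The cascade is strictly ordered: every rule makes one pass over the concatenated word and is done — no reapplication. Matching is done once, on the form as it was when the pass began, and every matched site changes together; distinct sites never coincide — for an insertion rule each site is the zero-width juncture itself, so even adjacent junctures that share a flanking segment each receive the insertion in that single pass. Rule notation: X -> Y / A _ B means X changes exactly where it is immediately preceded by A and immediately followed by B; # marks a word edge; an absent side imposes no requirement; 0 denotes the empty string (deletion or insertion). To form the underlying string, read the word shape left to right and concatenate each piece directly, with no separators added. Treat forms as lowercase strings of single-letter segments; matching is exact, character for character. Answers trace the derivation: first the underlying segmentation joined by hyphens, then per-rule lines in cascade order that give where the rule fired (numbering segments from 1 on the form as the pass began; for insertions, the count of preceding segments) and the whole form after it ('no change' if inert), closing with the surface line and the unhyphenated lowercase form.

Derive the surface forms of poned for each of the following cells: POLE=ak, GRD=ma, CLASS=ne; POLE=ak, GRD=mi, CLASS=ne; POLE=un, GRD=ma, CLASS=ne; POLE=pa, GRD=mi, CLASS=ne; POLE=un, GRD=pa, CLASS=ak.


cell POLE=ak, GRD=ma, CLASS=ne:
underlying: poned-az-ba-tb
1. f -> v, k -> g, p -> b, s -> z, t -> d / V _ V: no change
2. 0 -> i / C _ C: inserts after position(s) 7, 10: ponedazibatib
3. f -> v, k -> g, p -> b, s -> z, t -> d / V _ V: fires at position(s) 11: ponedazibadib
surface: ponedazibadib

cell POLE=ak, GRD=mi, CLASS=ne:
underlying: poned-rob-ba-tb
1. f -> v, k -> g, p -> b, s -> z, t -> d / V _ V: no change
2. 0 -> i / C _ C: inserts after position(s) 5, 8, 11: ponedirobibatib
3. f -> v, k -> g, p -> b, s -> z, t -> d / V _ V: fires at position(s) 13: ponedirobibadib
surface: ponedirobibadib

cell POLE=un, GRD=ma, CLASS=ne:
underlying: poned-az-ba-pa
1. f -> v, k -> g, p -> b, s -> z, t -> d / V _ V: fires at position(s) 10: ponedazbaba
2. 0 -> i / C _ C: inserts after position(s) 7: ponedazibaba
3. f -> v, k -> g, p -> b, s -> z, t -> d / V _ V: no change
surface: ponedazibaba

cell POLE=pa, GRD=mi, CLASS=ne:
underlying: poned-rob-ba-dt
1. f -> v, k -> g, p -> b, s -> z, t -> d / V _ V: no change
2. 0 -> i / C _ C: inserts after position(s) 5, 8, 11: ponedirobibadit
3. f -> v, k -> g, p -> b, s -> z, t -> d / V _ V: no change
surface: ponedirobibadit

cell POLE=un, GRD=pa, CLASS=ak:
underlying: poned-d-te-pa
1. f -> v, k -> g, p -> b, s -> z, t -> d / V _ V: fires at position(s) 9: poneddteba
2. 0 -> i / C _ C: inserts after position(s) 5, 6: ponediditeba
3. f -> v, k -> g, p -> b, s -> z, t -> d / V _ V: fires at position(s) 9: ponedidideba
surface: ponedidideba


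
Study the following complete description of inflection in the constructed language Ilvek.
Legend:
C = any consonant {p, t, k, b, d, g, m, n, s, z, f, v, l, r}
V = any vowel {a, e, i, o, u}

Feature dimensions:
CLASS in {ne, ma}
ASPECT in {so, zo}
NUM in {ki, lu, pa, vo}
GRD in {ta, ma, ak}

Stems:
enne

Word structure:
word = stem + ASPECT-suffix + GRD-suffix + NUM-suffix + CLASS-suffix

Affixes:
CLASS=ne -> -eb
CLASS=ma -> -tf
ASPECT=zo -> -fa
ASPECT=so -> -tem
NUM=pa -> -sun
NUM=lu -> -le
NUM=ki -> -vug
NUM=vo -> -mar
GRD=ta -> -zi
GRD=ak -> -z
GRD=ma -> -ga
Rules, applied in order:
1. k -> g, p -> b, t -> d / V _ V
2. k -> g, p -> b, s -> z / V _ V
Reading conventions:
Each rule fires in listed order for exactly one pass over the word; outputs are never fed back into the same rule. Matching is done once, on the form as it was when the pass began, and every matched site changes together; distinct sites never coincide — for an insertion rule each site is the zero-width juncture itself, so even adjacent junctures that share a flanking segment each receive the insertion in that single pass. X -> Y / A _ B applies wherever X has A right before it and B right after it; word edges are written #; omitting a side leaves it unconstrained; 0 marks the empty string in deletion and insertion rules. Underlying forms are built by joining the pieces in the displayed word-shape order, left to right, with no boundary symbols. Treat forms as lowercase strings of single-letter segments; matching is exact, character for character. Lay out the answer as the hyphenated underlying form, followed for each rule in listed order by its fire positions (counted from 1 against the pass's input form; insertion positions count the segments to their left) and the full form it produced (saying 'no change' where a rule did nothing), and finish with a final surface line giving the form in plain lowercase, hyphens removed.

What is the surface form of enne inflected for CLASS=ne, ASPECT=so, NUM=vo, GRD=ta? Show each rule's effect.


underlying: enne-tem-zi-mar-eb
1. k -> g, p -> b, t -> d / V _ V: fires at position(s) 5: ennedemzimareb
2. k -> g, p -> b, s -> z / V _ V: no change
surface: ennedemzimareb


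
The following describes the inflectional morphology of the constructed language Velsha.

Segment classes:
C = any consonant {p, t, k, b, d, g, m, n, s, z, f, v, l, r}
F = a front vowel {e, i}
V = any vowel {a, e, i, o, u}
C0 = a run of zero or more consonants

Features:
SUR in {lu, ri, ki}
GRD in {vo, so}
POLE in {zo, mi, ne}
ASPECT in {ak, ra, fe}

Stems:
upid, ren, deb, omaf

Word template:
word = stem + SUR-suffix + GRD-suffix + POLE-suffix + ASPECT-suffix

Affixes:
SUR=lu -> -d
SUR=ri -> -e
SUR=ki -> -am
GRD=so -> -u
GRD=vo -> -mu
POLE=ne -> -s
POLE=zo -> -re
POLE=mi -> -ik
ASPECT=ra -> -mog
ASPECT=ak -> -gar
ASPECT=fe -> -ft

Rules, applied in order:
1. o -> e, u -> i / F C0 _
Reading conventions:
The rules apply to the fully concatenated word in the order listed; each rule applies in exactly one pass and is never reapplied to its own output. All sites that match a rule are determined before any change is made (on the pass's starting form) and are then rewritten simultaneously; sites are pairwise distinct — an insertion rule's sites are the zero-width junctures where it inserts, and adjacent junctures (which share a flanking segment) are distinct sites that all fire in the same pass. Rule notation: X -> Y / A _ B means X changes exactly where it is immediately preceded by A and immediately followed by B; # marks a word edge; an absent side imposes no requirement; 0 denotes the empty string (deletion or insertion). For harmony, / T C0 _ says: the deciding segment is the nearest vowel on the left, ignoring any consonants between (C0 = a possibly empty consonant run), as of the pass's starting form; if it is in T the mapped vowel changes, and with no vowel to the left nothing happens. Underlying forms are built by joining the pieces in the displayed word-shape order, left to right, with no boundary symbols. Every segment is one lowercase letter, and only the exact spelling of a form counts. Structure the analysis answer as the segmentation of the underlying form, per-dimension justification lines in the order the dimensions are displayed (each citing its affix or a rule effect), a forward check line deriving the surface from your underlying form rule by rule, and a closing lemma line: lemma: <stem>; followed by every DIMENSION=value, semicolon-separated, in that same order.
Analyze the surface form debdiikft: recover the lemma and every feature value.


underlying: deb-d-u-ik-ft
SUR=lu - signalled by the affix -d
GRD=so - signalled by the affix -u
POLE=mi - signalled by the affix -ik
ASPECT=fe - signalled by the affix -ft
check: debduikft -> debdiikft
lemma: deb; SUR=lu; GRD=so; POLE=mi; ASPECT=fe


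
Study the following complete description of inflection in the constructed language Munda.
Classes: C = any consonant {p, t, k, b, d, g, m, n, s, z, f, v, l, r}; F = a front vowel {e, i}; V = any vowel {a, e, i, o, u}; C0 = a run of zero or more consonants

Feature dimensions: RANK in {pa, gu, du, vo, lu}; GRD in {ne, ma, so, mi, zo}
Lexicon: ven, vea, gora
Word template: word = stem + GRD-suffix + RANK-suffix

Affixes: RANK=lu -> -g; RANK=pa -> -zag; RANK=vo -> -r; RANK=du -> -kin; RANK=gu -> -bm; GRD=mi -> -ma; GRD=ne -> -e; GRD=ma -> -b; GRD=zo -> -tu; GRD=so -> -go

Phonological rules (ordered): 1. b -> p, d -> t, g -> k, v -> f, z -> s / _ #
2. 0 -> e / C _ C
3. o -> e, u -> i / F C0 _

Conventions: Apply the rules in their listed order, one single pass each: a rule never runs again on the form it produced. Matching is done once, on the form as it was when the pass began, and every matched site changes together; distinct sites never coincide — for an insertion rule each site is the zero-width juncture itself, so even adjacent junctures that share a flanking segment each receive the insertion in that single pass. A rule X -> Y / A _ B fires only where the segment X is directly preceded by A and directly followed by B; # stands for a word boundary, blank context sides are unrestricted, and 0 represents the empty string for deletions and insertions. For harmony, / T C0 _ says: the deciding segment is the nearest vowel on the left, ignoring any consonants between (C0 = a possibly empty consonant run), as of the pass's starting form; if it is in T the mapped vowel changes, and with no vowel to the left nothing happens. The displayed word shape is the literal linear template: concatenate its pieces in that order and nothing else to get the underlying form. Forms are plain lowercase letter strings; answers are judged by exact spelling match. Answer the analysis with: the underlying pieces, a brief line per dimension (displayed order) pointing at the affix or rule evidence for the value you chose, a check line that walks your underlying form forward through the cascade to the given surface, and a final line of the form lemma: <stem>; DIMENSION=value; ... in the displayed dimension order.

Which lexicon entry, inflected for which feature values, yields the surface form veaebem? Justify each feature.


underlying: vea-e-bm
RANK=gu - signalled by the affix -bm
GRD=ne - signalled by the affix -e
check: veaebm -> veaebm -> veaebem -> veaebem
lemma: vea; RANK=gu; GRD=ne


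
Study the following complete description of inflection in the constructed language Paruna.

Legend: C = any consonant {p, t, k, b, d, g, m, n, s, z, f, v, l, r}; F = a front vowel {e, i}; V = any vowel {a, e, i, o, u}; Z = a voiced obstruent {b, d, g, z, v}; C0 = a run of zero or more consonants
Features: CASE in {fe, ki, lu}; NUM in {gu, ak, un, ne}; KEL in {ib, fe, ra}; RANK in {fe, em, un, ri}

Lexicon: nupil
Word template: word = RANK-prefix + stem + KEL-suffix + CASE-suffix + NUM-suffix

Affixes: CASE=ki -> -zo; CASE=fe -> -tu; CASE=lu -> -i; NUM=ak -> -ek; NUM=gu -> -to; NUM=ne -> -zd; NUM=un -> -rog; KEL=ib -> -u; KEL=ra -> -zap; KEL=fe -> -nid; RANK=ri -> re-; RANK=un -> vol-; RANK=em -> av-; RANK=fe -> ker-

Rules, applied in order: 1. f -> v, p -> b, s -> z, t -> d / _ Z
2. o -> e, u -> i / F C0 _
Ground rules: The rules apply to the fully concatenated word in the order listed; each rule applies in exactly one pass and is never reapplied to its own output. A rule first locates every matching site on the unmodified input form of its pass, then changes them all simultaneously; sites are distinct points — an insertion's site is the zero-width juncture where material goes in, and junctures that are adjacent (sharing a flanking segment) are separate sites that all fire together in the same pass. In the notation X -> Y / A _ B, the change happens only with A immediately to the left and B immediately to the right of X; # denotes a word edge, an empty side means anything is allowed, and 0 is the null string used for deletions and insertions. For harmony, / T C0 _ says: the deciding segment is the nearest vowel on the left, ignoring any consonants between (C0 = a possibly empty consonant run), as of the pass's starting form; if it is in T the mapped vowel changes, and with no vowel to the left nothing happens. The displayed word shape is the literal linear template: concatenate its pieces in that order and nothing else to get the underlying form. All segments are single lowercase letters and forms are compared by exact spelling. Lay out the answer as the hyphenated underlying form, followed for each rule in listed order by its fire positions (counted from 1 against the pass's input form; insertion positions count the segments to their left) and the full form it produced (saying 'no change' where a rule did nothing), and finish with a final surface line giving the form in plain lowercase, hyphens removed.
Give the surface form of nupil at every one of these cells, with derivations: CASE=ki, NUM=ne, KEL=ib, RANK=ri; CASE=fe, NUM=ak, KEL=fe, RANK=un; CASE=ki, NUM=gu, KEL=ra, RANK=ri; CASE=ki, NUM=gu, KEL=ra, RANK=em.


cell CASE=ki, NUM=ne, KEL=ib, RANK=ri:
underlying: re-nupil-u-zo-zd
1. f -> v, p -> b, s -> z, t -> d / _ Z: no change
2. o -> e, u -> i / F C0 _: fires at position(s) 4, 8: renipilizozd
surface: renipilizozd

cell CASE=fe, NUM=ak, KEL=fe, RANK=un:
underlying: vol-nupil-nid-tu-ek
1. f -> v, p -> b, s -> z, t -> d / _ Z: no change
2. o -> e, u -> i / F C0 _: fires at position(s) 13: volnupilnidtiek
surface: volnupilnidtiek

cell CASE=ki, NUM=gu, KEL=ra, RANK=ri:
underlying: re-nupil-zap-zo-to
1. f -> v, p -> b, s -> z, t -> d / _ Z: fires at position(s) 10: renupilzabzoto
2. o -> e, u -> i / F C0 _: fires at position(s) 4: renipilzabzoto
surface: renipilzabzoto

cell CASE=ki, NUM=gu, KEL=ra, RANK=em:
underlying: av-nupil-zap-zo-to
1. f -> v, p -> b, s -> z, t -> d / _ Z: fires at position(s) 10: avnupilzabzoto
2. o -> e, u -> i / F C0 _: no change
surface: avnupilzabzoto


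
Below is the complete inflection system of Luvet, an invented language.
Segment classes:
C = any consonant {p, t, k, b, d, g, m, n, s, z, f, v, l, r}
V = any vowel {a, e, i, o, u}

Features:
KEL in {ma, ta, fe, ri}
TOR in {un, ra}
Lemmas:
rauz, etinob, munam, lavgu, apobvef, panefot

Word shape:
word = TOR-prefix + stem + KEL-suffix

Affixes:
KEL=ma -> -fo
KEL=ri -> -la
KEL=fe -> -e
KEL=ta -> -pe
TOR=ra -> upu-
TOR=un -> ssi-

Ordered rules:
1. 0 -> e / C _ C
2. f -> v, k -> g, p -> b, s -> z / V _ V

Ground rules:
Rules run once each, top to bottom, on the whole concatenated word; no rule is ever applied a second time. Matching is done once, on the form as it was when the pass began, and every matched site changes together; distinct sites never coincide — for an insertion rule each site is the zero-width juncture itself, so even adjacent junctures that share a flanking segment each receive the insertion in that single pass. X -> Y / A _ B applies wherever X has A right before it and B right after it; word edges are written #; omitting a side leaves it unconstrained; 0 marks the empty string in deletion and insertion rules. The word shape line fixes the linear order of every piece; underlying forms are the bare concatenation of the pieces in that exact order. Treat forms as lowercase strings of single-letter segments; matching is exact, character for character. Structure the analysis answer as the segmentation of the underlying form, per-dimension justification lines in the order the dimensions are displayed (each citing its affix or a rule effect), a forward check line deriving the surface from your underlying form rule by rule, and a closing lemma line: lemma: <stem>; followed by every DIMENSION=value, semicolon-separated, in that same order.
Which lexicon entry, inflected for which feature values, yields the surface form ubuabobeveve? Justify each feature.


underlying: upu-apobvef-e
KEL=fe - signalled by the affix -e
TOR=ra - signalled by the affix upu-
check: upuapobvefe -> upuapobevefe -> ubuabobeveve
lemma: apobvef; KEL=fe; TOR=ra


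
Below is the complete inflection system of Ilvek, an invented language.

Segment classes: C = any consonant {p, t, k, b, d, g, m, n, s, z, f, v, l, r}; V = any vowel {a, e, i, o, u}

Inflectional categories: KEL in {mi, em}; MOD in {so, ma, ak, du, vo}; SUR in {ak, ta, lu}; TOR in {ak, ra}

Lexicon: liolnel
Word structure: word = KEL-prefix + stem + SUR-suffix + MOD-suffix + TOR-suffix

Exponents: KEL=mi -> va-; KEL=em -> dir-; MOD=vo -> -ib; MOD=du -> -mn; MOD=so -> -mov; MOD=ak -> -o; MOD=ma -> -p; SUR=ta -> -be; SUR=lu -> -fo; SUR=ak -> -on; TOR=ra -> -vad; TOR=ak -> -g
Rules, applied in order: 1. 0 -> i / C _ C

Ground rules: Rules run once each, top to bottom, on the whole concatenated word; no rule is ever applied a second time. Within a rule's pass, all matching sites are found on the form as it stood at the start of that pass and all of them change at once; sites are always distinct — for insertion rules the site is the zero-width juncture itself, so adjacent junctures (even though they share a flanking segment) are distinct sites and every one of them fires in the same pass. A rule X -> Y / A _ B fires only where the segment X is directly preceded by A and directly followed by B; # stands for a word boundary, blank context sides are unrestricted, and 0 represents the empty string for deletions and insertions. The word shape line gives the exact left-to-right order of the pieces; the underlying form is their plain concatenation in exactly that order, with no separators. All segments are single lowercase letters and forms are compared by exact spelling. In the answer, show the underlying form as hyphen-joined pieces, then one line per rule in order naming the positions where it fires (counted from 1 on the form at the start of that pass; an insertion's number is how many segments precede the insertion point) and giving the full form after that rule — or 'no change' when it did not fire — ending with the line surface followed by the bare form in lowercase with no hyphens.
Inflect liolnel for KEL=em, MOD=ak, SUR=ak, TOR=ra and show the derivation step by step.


underlying: dir-liolnel-on-o-vad
1. 0 -> i / C _ C: inserts after position(s) 3, 7: diriliolinelonovad
surface: diriliolinelonovad
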